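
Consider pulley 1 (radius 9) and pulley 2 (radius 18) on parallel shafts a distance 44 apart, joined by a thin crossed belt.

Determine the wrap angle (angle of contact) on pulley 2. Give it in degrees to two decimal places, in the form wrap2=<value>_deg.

crossed belt: β = asin((r1+r2)/C) = asin(27/44) = 37.8529°
wrap1 = wrap2 = π + 2β = 255.7058°

wrap2=255.71_deg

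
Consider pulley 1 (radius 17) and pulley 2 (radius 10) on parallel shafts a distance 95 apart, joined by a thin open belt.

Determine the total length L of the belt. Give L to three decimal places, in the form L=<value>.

open belt: β = asin((r2−r1)/C) = asin(-7/95) = -4.2256°
wrap1 = π − 2β = 188.4512°
wrap2 = π + 2β = 171.5488°
tangent length = C·cosβ = 94.7418
L = r1·wrap1 + r2·wrap2 + 2·C·cosβ = 17·3.2891 + 10·2.9941 + 2·94.7418 = 275.3390

L=275.339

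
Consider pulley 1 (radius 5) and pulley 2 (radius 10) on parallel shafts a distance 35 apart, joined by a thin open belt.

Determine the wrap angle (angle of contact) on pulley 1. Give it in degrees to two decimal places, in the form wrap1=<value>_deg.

open belt: β = asin((r2−r1)/C) = asin(5/35) = 8.2132°
wrap1 = π − 2β = 163.5736°
wrap2 = π + 2β = 196.4264°

wrap1=163.57_deg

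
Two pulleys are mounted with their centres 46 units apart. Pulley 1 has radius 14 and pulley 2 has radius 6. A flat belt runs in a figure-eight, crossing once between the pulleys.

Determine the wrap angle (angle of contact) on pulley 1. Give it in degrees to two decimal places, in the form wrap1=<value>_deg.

wrap1=231.54_deg

crossed belt: β = asin((r1+r2)/C) = asin(20/46) = 25.7715°
wrap1 = wrap2 = π + 2β = 231.5429°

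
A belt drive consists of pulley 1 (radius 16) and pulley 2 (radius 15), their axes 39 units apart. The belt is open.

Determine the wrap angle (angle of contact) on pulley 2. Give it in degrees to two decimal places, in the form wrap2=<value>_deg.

open belt: β = asin((r2−r1)/C) = asin(-1/39) = -1.4693°
wrap1 = π − 2β = 182.9386°
wrap2 = π + 2β = 177.0614°

wrap2=177.06_deg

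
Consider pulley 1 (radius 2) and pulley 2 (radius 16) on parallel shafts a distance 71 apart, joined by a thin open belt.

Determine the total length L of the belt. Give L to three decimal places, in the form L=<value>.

open belt: β = asin((r2−r1)/C) = asin(14/71) = 11.3723°
wrap1 = π − 2β = 157.2554°
wrap2 = π + 2β = 202.7446°
tangent length = C·cosβ = 69.6060
L = r1·wrap1 + r2·wrap2 + 2·C·cosβ = 2·2.7446 + 16·3.5386 + 2·69.6060 = 201.3183

L=201.318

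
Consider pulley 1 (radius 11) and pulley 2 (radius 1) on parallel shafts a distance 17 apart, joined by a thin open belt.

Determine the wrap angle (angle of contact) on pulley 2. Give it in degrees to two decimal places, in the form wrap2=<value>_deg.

open belt: β = asin((r2−r1)/C) = asin(-10/17) = -36.0319°
wrap1 = π − 2β = 252.0638°
wrap2 = π + 2β = 107.9362°

wrap2=107.94_deg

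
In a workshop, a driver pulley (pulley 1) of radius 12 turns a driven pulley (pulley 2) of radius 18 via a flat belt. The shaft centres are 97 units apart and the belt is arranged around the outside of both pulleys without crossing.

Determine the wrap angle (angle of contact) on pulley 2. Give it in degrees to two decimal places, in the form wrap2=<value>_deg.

wrap2=187.09_deg

open belt: β = asin((r2−r1)/C) = asin(6/97) = 3.5463°
wrap1 = π − 2β = 172.9073°
wrap2 = π + 2β = 187.0927°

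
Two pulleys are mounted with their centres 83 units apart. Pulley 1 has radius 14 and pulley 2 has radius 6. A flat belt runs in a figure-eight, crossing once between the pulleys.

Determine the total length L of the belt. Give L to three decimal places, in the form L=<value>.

crossed belt: β = asin((r1+r2)/C) = asin(20/83) = 13.9434°
wrap1 = wrap2 = π + 2β = 207.8869°
tangent length = C·cosβ = 80.5543
L = (r1+r2)·wrap + 2·C·cosβ = 20·3.6283 + 2·80.5543 = 233.6749

L=233.675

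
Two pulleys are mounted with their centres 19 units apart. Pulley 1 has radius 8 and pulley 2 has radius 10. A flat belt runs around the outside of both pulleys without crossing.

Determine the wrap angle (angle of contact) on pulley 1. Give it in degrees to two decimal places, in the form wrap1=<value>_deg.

wrap1=167.92_deg

open belt: β = asin((r2−r1)/C) = asin(2/19) = 6.0423°
wrap1 = π − 2β = 167.9153°
wrap2 = π + 2β = 192.0847°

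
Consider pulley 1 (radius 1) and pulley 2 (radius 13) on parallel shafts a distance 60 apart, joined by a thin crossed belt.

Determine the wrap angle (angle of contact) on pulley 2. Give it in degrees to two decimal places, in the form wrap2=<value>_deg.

wrap2=206.99_deg

crossed belt: β = asin((r1+r2)/C) = asin(14/60) = 13.4934°
wrap1 = wrap2 = π + 2β = 206.9868°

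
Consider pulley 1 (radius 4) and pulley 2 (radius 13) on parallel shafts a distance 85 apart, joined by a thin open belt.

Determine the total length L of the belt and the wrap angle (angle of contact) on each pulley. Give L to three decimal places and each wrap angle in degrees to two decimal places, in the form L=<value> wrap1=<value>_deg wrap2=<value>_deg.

open belt: β = asin((r2−r1)/C) = asin(9/85) = 6.0780°
wrap1 = π − 2β = 167.8440°
wrap2 = π + 2β = 192.1560°
tangent length = C·cosβ = 84.5222
L = r1·wrap1 + r2·wrap2 + 2·C·cosβ = 4·2.9294 + 13·3.3538 + 2·84.5222 = 224.3609

L=224.361 wrap1=167.84_deg wrap2=192.16_deg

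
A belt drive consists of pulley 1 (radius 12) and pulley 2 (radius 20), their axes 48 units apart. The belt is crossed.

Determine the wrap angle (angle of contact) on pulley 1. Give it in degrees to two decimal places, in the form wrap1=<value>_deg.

crossed belt: β = asin((r1+r2)/C) = asin(32/48) = 41.8103°
wrap1 = wrap2 = π + 2β = 263.6206°

wrap1=263.62_deg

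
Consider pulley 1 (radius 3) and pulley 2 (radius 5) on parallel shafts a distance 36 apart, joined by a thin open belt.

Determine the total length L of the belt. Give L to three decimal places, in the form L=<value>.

L=97.244

open belt: β = asin((r2−r1)/C) = asin(2/36) = 3.1847°
wrap1 = π − 2β = 173.6305°
wrap2 = π + 2β = 186.3695°
tangent length = C·cosβ = 35.9444
L = r1·wrap1 + r2·wrap2 + 2·C·cosβ = 3·3.0304 + 5·3.2528 + 2·35.9444 = 97.2439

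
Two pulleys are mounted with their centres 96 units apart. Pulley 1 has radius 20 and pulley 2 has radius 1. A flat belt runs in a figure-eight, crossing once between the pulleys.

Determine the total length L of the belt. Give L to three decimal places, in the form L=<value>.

crossed belt: β = asin((r1+r2)/C) = asin(21/96) = 12.6356°
wrap1 = wrap2 = π + 2β = 205.2713°
tangent length = C·cosβ = 93.6750
L = (r1+r2)·wrap + 2·C·cosβ = 21·3.5827 + 2·93.6750 = 262.5858

L=262.586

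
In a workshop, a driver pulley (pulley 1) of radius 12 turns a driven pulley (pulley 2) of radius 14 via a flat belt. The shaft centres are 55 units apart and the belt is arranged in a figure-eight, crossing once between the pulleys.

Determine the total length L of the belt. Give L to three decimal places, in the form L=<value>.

crossed belt: β = asin((r1+r2)/C) = asin(26/55) = 28.2115°
wrap1 = wrap2 = π + 2β = 236.4230°
tangent length = C·cosβ = 48.4665
L = (r1+r2)·wrap + 2·C·cosβ = 26·4.1264 + 2·48.4665 = 204.2183

L=204.218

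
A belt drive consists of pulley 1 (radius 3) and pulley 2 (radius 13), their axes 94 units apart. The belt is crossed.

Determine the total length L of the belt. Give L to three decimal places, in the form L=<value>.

crossed belt: β = asin((r1+r2)/C) = asin(16/94) = 9.8002°
wrap1 = wrap2 = π + 2β = 199.6004°
tangent length = C·cosβ = 92.6283
L = (r1+r2)·wrap + 2·C·cosβ = 16·3.4837 + 2·92.6283 = 240.9955

L=240.996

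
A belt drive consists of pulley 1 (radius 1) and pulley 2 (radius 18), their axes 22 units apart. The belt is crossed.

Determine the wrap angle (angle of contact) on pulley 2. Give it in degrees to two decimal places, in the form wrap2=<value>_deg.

wrap2=299.45_deg

crossed belt: β = asin((r1+r2)/C) = asin(19/22) = 59.7274°
wrap1 = wrap2 = π + 2β = 299.4547°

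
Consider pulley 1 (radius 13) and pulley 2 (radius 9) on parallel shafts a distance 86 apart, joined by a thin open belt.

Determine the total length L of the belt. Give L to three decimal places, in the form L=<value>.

open belt: β = asin((r2−r1)/C) = asin(-4/86) = -2.6659°
wrap1 = π − 2β = 185.3318°
wrap2 = π + 2β = 174.6682°
tangent length = C·cosβ = 85.9069
L = r1·wrap1 + r2·wrap2 + 2·C·cosβ = 13·3.2346 + 9·3.0485 + 2·85.9069 = 241.3011

L=241.301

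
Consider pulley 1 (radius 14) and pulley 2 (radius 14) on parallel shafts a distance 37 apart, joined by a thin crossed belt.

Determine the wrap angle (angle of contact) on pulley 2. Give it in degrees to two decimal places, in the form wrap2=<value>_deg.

crossed belt: β = asin((r1+r2)/C) = asin(28/37) = 49.1791°
wrap1 = wrap2 = π + 2β = 278.3582°

wrap2=278.36_deg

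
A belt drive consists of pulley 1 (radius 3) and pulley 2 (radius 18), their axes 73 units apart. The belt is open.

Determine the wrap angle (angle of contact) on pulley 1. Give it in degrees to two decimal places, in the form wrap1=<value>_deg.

open belt: β = asin((r2−r1)/C) = asin(15/73) = 11.8576°
wrap1 = π − 2β = 156.2849°
wrap2 = π + 2β = 203.7151°

wrap1=156.28_deg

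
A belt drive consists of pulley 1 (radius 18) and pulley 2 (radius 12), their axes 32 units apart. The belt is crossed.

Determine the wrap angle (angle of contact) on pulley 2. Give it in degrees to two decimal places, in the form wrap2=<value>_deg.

crossed belt: β = asin((r1+r2)/C) = asin(30/32) = 69.6359°
wrap1 = wrap2 = π + 2β = 319.2717°

wrap2=319.27_deg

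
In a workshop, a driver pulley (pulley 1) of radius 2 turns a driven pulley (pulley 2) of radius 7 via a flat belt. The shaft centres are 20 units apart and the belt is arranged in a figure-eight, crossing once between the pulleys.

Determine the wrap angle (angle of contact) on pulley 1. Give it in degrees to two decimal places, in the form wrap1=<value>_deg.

crossed belt: β = asin((r1+r2)/C) = asin(9/20) = 26.7437°
wrap1 = wrap2 = π + 2β = 233.4874°

wrap1=233.49_deg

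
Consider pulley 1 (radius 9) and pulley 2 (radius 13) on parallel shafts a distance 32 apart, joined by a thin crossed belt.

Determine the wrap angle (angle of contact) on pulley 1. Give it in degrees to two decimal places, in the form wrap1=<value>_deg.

crossed belt: β = asin((r1+r2)/C) = asin(22/32) = 43.4325°
wrap1 = wrap2 = π + 2β = 266.8651°

wrap1=266.87_deg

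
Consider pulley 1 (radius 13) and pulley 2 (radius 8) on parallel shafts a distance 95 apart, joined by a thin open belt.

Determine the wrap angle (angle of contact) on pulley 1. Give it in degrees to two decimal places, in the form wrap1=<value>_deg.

open belt: β = asin((r2−r1)/C) = asin(-5/95) = -3.0170°
wrap1 = π − 2β = 186.0339°
wrap2 = π + 2β = 173.9661°

wrap1=186.03_deg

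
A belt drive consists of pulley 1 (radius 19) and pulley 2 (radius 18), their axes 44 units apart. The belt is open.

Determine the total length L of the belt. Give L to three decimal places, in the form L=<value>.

L=204.262

open belt: β = asin((r2−r1)/C) = asin(-1/44) = -1.3023°
wrap1 = π − 2β = 182.6046°
wrap2 = π + 2β = 177.3954°
tangent length = C·cosβ = 43.9886
L = r1·wrap1 + r2·wrap2 + 2·C·cosβ = 19·3.1871 + 18·3.0961 + 2·43.9886 = 204.2617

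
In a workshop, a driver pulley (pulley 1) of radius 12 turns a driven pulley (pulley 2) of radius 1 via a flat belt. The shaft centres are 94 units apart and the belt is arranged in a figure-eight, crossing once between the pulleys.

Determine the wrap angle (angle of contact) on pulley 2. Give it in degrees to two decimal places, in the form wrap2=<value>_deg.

wrap2=195.90_deg

crossed belt: β = asin((r1+r2)/C) = asin(13/94) = 7.9494°
wrap1 = wrap2 = π + 2β = 195.8987°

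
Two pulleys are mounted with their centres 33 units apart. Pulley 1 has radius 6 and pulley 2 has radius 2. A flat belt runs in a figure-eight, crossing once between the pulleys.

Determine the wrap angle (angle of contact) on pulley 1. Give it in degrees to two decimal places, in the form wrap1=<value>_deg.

wrap1=208.06_deg

crossed belt: β = asin((r1+r2)/C) = asin(8/33) = 14.0297°
wrap1 = wrap2 = π + 2β = 208.0593°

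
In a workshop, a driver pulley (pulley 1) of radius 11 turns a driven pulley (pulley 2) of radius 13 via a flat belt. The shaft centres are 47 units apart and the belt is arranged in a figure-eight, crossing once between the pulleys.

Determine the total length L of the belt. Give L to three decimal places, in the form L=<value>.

crossed belt: β = asin((r1+r2)/C) = asin(24/47) = 30.7064°
wrap1 = wrap2 = π + 2β = 241.4127°
tangent length = C·cosβ = 40.4104
L = (r1+r2)·wrap + 2·C·cosβ = 24·4.2134 + 2·40.4104 = 181.9435

L=181.944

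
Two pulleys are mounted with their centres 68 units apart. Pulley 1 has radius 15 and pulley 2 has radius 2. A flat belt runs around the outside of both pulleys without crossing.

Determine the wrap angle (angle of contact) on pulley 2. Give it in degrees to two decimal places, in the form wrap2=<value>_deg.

wrap2=157.96_deg

open belt: β = asin((r2−r1)/C) = asin(-13/68) = -11.0214°
wrap1 = π − 2β = 202.0429°
wrap2 = π + 2β = 157.9571°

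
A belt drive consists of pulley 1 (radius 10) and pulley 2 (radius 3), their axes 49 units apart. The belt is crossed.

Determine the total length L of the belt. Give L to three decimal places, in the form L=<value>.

L=142.310

crossed belt: β = asin((r1+r2)/C) = asin(13/49) = 15.3851°
wrap1 = wrap2 = π + 2β = 210.7703°
tangent length = C·cosβ = 47.2440
L = (r1+r2)·wrap + 2·C·cosβ = 13·3.6786 + 2·47.2440 = 142.3104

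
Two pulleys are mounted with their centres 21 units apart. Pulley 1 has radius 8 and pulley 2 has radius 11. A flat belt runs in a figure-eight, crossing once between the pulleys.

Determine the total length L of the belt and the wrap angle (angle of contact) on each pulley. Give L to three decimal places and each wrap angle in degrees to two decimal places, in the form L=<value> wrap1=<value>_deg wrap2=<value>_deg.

crossed belt: β = asin((r1+r2)/C) = asin(19/21) = 64.7912°
wrap1 = wrap2 = π + 2β = 309.5825°
tangent length = C·cosβ = 8.9443
L = (r1+r2)·wrap + 2·C·cosβ = 19·5.4032 + 2·8.9443 = 120.5500

L=120.550 wrap1=309.58_deg wrap2=309.58_deg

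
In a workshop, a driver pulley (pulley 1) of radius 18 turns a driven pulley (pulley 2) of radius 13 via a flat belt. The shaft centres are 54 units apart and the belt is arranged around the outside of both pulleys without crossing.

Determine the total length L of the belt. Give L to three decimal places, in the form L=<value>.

L=205.853

open belt: β = asin((r2−r1)/C) = asin(-5/54) = -5.3128°
wrap1 = π − 2β = 190.6255°
wrap2 = π + 2β = 169.3745°
tangent length = C·cosβ = 53.7680
L = r1·wrap1 + r2·wrap2 + 2·C·cosβ = 18·3.3270 + 13·2.9561 + 2·53.7680 = 205.8527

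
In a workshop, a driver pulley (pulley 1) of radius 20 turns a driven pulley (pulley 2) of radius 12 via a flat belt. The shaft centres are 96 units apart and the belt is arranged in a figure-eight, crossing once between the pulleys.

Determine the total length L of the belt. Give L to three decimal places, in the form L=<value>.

crossed belt: β = asin((r1+r2)/C) = asin(32/96) = 19.4712°
wrap1 = wrap2 = π + 2β = 218.9424°
tangent length = C·cosβ = 90.5097
L = (r1+r2)·wrap + 2·C·cosβ = 32·3.8213 + 2·90.5097 = 303.2999

L=303.300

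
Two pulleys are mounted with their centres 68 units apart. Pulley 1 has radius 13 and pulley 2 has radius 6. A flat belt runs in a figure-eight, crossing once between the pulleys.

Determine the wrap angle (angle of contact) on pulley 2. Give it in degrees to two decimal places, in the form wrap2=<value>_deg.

crossed belt: β = asin((r1+r2)/C) = asin(19/68) = 16.2251°
wrap1 = wrap2 = π + 2β = 212.4502°

wrap2=212.45_deg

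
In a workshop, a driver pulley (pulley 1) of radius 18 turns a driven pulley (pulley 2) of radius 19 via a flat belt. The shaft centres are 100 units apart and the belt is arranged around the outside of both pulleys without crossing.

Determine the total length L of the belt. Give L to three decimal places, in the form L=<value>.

open belt: β = asin((r2−r1)/C) = asin(1/100) = 0.5730°
wrap1 = π − 2β = 178.8541°
wrap2 = π + 2β = 181.1459°
tangent length = C·cosβ = 99.9950
L = r1·wrap1 + r2·wrap2 + 2·C·cosβ = 18·3.1216 + 19·3.1616 + 2·99.9950 = 316.2489

L=316.249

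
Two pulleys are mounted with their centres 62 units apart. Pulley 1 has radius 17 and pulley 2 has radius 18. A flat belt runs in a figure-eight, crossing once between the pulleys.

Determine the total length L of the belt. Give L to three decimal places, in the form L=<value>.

crossed belt: β = asin((r1+r2)/C) = asin(35/62) = 34.3687°
wrap1 = wrap2 = π + 2β = 248.7374°
tangent length = C·cosβ = 51.1762
L = (r1+r2)·wrap + 2·C·cosβ = 35·4.3413 + 2·51.1762 = 254.2974

L=254.297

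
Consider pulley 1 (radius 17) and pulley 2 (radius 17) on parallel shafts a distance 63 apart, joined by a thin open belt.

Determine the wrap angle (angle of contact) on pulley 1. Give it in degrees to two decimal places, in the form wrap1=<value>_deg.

open belt: β = asin((r2−r1)/C) = asin(0/63) = 0.0000°
wrap1 = π − 2β = 180.0000°
wrap2 = π + 2β = 180.0000°

wrap1=180.00_deg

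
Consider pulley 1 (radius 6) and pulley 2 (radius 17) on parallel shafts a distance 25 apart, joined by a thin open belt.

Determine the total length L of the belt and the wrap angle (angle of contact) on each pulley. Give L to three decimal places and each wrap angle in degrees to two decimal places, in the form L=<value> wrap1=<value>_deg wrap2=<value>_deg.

L=127.180 wrap1=127.79_deg wrap2=232.21_deg

open belt: β = asin((r2−r1)/C) = asin(11/25) = 26.1039°
wrap1 = π − 2β = 127.7922°
wrap2 = π + 2β = 232.2078°
tangent length = C·cosβ = 22.4499
L = r1·wrap1 + r2·wrap2 + 2·C·cosβ = 6·2.2304 + 17·4.0528 + 2·22.4499 = 127.1797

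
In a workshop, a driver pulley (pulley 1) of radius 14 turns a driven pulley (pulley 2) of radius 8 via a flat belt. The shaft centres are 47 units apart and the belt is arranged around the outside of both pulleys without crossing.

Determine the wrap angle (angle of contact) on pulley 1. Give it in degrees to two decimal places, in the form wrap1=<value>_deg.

open belt: β = asin((r2−r1)/C) = asin(-6/47) = -7.3344°
wrap1 = π − 2β = 194.6687°
wrap2 = π + 2β = 165.3313°

wrap1=194.67_deg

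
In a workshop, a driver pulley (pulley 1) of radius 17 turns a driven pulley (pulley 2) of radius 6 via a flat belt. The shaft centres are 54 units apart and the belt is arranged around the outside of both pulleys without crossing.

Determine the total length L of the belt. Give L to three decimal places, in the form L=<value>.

open belt: β = asin((r2−r1)/C) = asin(-11/54) = -11.7536°
wrap1 = π − 2β = 203.5073°
wrap2 = π + 2β = 156.4927°
tangent length = C·cosβ = 52.8678
L = r1·wrap1 + r2·wrap2 + 2·C·cosβ = 17·3.5519 + 6·2.7313 + 2·52.8678 = 182.5052

L=182.505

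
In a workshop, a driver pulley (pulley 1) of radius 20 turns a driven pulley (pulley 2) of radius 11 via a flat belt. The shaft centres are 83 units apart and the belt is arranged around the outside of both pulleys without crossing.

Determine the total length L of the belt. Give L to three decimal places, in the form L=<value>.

L=264.366

open belt: β = asin((r2−r1)/C) = asin(-9/83) = -6.2250°
wrap1 = π − 2β = 192.4501°
wrap2 = π + 2β = 167.5499°
tangent length = C·cosβ = 82.5106
L = r1·wrap1 + r2·wrap2 + 2·C·cosβ = 20·3.3589 + 11·2.9243 + 2·82.5106 = 264.3662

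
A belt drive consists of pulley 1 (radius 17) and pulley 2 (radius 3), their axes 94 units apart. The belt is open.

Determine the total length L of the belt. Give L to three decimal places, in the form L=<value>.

open belt: β = asin((r2−r1)/C) = asin(-14/94) = -8.5653°
wrap1 = π − 2β = 197.1306°
wrap2 = π + 2β = 162.8694°
tangent length = C·cosβ = 92.9516
L = r1·wrap1 + r2·wrap2 + 2·C·cosβ = 17·3.4406 + 3·2.8426 + 2·92.9516 = 252.9208

L=252.921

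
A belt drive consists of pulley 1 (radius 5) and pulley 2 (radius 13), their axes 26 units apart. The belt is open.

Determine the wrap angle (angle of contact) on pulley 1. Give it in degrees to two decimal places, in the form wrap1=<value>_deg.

open belt: β = asin((r2−r1)/C) = asin(8/26) = 17.9202°
wrap1 = π − 2β = 144.1596°
wrap2 = π + 2β = 215.8404°

wrap1=144.16_deg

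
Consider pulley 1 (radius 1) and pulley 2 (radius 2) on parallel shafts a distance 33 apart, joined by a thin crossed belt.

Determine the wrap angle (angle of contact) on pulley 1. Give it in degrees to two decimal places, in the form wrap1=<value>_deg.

crossed belt: β = asin((r1+r2)/C) = asin(3/33) = 5.2159°
wrap1 = wrap2 = π + 2β = 190.4318°

wrap1=190.43_deg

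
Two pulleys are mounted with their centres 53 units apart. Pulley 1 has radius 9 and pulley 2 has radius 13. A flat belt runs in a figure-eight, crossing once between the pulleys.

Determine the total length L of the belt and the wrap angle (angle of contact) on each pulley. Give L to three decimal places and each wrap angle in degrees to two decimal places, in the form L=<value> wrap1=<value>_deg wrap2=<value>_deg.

crossed belt: β = asin((r1+r2)/C) = asin(22/53) = 24.5253°
wrap1 = wrap2 = π + 2β = 229.0505°
tangent length = C·cosβ = 48.2183
L = (r1+r2)·wrap + 2·C·cosβ = 22·3.9977 + 2·48.2183 = 184.3856

L=184.386 wrap1=229.05_deg wrap2=229.05_deg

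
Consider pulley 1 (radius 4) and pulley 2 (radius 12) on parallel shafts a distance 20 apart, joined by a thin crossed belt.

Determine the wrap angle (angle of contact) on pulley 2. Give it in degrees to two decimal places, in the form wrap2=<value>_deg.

wrap2=286.26_deg

crossed belt: β = asin((r1+r2)/C) = asin(16/20) = 53.1301°
wrap1 = wrap2 = π + 2β = 286.2602°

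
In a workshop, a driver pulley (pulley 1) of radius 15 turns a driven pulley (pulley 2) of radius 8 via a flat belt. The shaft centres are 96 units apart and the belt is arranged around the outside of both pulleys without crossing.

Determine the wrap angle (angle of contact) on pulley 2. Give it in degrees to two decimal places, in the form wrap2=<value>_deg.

open belt: β = asin((r2−r1)/C) = asin(-7/96) = -4.1815°
wrap1 = π − 2β = 188.3631°
wrap2 = π + 2β = 171.6369°

wrap2=171.64_deg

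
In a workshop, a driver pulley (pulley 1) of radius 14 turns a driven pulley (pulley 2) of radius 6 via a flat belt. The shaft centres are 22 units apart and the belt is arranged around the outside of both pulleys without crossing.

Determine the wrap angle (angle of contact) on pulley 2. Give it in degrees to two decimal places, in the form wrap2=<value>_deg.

wrap2=137.35_deg

open belt: β = asin((r2−r1)/C) = asin(-8/22) = -21.3237°
wrap1 = π − 2β = 222.6474°
wrap2 = π + 2β = 137.3526°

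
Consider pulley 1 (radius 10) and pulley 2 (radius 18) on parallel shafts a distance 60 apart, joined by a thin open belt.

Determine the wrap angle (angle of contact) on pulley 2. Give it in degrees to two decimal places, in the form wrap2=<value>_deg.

wrap2=195.32_deg

open belt: β = asin((r2−r1)/C) = asin(8/60) = 7.6623°
wrap1 = π − 2β = 164.6755°
wrap2 = π + 2β = 195.3245°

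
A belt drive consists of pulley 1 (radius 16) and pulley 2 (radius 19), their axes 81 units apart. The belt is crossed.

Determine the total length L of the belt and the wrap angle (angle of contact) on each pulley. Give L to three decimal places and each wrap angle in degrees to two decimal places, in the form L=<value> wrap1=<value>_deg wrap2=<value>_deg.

L=287.329 wrap1=231.20_deg wrap2=231.20_deg

crossed belt: β = asin((r1+r2)/C) = asin(35/81) = 25.6008°
wrap1 = wrap2 = π + 2β = 231.2017°
tangent length = C·cosβ = 73.0479
L = (r1+r2)·wrap + 2·C·cosβ = 35·4.0352 + 2·73.0479 = 287.3289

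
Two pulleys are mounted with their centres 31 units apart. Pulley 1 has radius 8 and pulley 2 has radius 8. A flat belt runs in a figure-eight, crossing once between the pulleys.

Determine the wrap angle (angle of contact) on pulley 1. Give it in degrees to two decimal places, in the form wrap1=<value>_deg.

crossed belt: β = asin((r1+r2)/C) = asin(16/31) = 31.0730°
wrap1 = wrap2 = π + 2β = 242.1459°

wrap1=242.15_deg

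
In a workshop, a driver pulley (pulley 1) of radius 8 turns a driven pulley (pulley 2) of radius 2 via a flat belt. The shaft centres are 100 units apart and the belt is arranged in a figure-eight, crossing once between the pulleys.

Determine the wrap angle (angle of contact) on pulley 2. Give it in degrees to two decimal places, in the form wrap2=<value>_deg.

wrap2=191.48_deg

crossed belt: β = asin((r1+r2)/C) = asin(10/100) = 5.7392°
wrap1 = wrap2 = π + 2β = 191.4783°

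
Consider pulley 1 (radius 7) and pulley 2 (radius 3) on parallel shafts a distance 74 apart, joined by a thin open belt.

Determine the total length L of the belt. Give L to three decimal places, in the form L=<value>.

L=179.632

open belt: β = asin((r2−r1)/C) = asin(-4/74) = -3.0986°
wrap1 = π − 2β = 186.1972°
wrap2 = π + 2β = 173.8028°
tangent length = C·cosβ = 73.8918
L = r1·wrap1 + r2·wrap2 + 2·C·cosβ = 7·3.2498 + 3·3.0334 + 2·73.8918 = 179.6322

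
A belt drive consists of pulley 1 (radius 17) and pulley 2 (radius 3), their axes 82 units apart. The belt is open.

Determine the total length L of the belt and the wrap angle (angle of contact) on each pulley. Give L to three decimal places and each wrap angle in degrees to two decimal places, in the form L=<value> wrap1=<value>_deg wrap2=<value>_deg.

open belt: β = asin((r2−r1)/C) = asin(-14/82) = -9.8304°
wrap1 = π − 2β = 199.6607°
wrap2 = π + 2β = 160.3393°
tangent length = C·cosβ = 80.7960
L = r1·wrap1 + r2·wrap2 + 2·C·cosβ = 17·3.4847 + 3·2.7984 + 2·80.7960 = 229.2280

L=229.228 wrap1=199.66_deg wrap2=160.34_deg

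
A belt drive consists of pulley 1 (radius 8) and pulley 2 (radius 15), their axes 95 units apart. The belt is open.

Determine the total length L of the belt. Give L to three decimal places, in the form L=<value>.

L=262.773

open belt: β = asin((r2−r1)/C) = asin(7/95) = 4.2256°
wrap1 = π − 2β = 171.5488°
wrap2 = π + 2β = 188.4512°
tangent length = C·cosβ = 94.7418
L = r1·wrap1 + r2·wrap2 + 2·C·cosβ = 8·2.9941 + 15·3.2891 + 2·94.7418 = 262.7727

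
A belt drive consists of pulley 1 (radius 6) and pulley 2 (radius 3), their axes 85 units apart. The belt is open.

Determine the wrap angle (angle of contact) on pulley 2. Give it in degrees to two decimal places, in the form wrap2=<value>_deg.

wrap2=175.95_deg

open belt: β = asin((r2−r1)/C) = asin(-3/85) = -2.0226°
wrap1 = π − 2β = 184.0452°
wrap2 = π + 2β = 175.9548°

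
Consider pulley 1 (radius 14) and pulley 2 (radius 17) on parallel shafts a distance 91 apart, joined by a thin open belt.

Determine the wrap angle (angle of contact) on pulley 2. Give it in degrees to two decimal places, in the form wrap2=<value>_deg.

open belt: β = asin((r2−r1)/C) = asin(3/91) = 1.8892°
wrap1 = π − 2β = 176.2216°
wrap2 = π + 2β = 183.7784°

wrap2=183.78_deg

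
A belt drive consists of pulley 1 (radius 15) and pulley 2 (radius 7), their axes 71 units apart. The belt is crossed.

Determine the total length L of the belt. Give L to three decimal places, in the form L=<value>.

crossed belt: β = asin((r1+r2)/C) = asin(22/71) = 18.0507°
wrap1 = wrap2 = π + 2β = 216.1015°
tangent length = C·cosβ = 67.5056
L = (r1+r2)·wrap + 2·C·cosβ = 22·3.7717 + 2·67.5056 = 217.9881

L=217.988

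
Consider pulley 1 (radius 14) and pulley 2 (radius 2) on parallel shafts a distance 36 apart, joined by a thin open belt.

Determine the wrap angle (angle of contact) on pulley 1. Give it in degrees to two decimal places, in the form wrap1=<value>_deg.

open belt: β = asin((r2−r1)/C) = asin(-12/36) = -19.4712°
wrap1 = π − 2β = 218.9424°
wrap2 = π + 2β = 141.0576°

wrap1=218.94_deg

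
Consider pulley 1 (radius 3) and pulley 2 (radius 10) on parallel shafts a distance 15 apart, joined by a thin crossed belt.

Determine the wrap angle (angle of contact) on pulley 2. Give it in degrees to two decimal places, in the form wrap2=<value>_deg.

crossed belt: β = asin((r1+r2)/C) = asin(13/15) = 60.0736°
wrap1 = wrap2 = π + 2β = 300.1471°

wrap2=300.15_deg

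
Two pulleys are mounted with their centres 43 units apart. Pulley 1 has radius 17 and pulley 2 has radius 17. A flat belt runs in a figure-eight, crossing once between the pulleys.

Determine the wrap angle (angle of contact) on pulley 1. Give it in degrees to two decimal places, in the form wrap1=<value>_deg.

crossed belt: β = asin((r1+r2)/C) = asin(34/43) = 52.2508°
wrap1 = wrap2 = π + 2β = 284.5015°

wrap1=284.50_deg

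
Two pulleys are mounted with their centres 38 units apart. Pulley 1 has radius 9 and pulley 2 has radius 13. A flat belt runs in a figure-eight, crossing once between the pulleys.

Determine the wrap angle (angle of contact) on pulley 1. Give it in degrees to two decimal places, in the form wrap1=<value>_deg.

wrap1=250.75_deg

crossed belt: β = asin((r1+r2)/C) = asin(22/38) = 35.3765°
wrap1 = wrap2 = π + 2β = 250.7531°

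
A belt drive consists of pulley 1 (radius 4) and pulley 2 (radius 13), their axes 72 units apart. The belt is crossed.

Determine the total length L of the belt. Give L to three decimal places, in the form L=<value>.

crossed belt: β = asin((r1+r2)/C) = asin(17/72) = 13.6571°
wrap1 = wrap2 = π + 2β = 207.3143°
tangent length = C·cosβ = 69.9643
L = (r1+r2)·wrap + 2·C·cosβ = 17·3.6183 + 2·69.9643 = 201.4399

L=201.440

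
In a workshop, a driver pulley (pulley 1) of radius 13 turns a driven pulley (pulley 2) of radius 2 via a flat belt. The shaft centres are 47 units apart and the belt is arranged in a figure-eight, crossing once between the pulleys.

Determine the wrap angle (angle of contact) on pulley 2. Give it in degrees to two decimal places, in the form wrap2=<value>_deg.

crossed belt: β = asin((r1+r2)/C) = asin(15/47) = 18.6115°
wrap1 = wrap2 = π + 2β = 217.2229°

wrap2=217.22_deg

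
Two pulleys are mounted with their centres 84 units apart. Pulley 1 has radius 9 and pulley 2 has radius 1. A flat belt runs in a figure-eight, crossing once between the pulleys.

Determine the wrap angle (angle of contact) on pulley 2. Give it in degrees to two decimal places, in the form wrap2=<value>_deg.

wrap2=193.67_deg

crossed belt: β = asin((r1+r2)/C) = asin(10/84) = 6.8371°
wrap1 = wrap2 = π + 2β = 193.6743°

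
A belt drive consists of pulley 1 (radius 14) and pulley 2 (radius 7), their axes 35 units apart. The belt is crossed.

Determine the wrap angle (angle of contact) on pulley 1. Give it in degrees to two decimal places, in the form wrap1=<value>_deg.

wrap1=253.74_deg

crossed belt: β = asin((r1+r2)/C) = asin(21/35) = 36.8699°
wrap1 = wrap2 = π + 2β = 253.7398°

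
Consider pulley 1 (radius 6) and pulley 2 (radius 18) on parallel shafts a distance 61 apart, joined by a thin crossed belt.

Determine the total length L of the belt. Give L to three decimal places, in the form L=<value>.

L=206.969

crossed belt: β = asin((r1+r2)/C) = asin(24/61) = 23.1689°
wrap1 = wrap2 = π + 2β = 226.3378°
tangent length = C·cosβ = 56.0803
L = (r1+r2)·wrap + 2·C·cosβ = 24·3.9503 + 2·56.0803 = 206.9687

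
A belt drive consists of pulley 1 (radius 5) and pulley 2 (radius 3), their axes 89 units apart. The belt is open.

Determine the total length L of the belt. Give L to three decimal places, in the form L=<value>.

open belt: β = asin((r2−r1)/C) = asin(-2/89) = -1.2877°
wrap1 = π − 2β = 182.5753°
wrap2 = π + 2β = 177.4247°
tangent length = C·cosβ = 88.9775
L = r1·wrap1 + r2·wrap2 + 2·C·cosβ = 5·3.1865 + 3·3.0966 + 2·88.9775 = 203.1777

L=203.178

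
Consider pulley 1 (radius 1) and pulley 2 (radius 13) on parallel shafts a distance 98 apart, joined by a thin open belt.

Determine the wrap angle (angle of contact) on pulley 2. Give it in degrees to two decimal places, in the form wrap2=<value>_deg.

wrap2=194.07_deg

open belt: β = asin((r2−r1)/C) = asin(12/98) = 7.0335°
wrap1 = π − 2β = 165.9331°
wrap2 = π + 2β = 194.0669°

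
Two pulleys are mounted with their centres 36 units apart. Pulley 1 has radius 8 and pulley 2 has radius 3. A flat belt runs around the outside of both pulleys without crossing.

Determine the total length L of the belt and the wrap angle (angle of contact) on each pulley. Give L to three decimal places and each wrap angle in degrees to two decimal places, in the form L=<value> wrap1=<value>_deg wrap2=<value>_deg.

L=107.253 wrap1=195.97_deg wrap2=164.03_deg

open belt: β = asin((r2−r1)/C) = asin(-5/36) = -7.9836°
wrap1 = π − 2β = 195.9671°
wrap2 = π + 2β = 164.0329°
tangent length = C·cosβ = 35.6511
L = r1·wrap1 + r2·wrap2 + 2·C·cosβ = 8·3.4203 + 3·2.8629 + 2·35.6511 = 107.2531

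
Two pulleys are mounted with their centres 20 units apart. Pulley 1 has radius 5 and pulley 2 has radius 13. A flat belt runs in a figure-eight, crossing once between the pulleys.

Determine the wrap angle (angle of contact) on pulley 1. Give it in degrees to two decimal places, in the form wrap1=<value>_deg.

wrap1=308.32_deg

crossed belt: β = asin((r1+r2)/C) = asin(18/20) = 64.1581°
wrap1 = wrap2 = π + 2β = 308.3161°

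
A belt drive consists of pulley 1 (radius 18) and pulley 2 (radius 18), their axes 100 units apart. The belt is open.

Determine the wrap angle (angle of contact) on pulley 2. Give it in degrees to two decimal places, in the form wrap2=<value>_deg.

open belt: β = asin((r2−r1)/C) = asin(0/100) = 0.0000°
wrap1 = π − 2β = 180.0000°
wrap2 = π + 2β = 180.0000°

wrap2=180.00_deg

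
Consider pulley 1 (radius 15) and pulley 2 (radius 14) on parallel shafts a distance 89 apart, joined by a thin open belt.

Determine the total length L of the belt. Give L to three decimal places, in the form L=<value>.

L=269.117

open belt: β = asin((r2−r1)/C) = asin(-1/89) = -0.6438°
wrap1 = π − 2β = 181.2876°
wrap2 = π + 2β = 178.7124°
tangent length = C·cosβ = 88.9944
L = r1·wrap1 + r2·wrap2 + 2·C·cosβ = 15·3.1641 + 14·3.1191 + 2·88.9944 = 269.1174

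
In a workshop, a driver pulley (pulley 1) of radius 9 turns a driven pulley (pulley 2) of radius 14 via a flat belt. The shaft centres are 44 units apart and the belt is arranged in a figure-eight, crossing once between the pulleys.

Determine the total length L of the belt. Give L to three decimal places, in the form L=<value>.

crossed belt: β = asin((r1+r2)/C) = asin(23/44) = 31.5154°
wrap1 = wrap2 = π + 2β = 243.0307°
tangent length = C·cosβ = 37.5100
L = (r1+r2)·wrap + 2·C·cosβ = 23·4.2417 + 2·37.5100 = 172.5788

L=172.579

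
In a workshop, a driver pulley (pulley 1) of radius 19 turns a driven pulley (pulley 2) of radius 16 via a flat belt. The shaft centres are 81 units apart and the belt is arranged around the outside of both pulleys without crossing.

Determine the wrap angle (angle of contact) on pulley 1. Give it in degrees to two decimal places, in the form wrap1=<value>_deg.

wrap1=184.25_deg

open belt: β = asin((r2−r1)/C) = asin(-3/81) = -2.1226°
wrap1 = π − 2β = 184.2451°
wrap2 = π + 2β = 175.7549°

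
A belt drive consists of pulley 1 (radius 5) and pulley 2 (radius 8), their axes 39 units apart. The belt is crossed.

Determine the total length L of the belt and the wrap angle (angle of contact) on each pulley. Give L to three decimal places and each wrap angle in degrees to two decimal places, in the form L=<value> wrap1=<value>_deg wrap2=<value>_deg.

L=123.216 wrap1=218.94_deg wrap2=218.94_deg

crossed belt: β = asin((r1+r2)/C) = asin(13/39) = 19.4712°
wrap1 = wrap2 = π + 2β = 218.9424°
tangent length = C·cosβ = 36.7696
L = (r1+r2)·wrap + 2·C·cosβ = 13·3.8213 + 2·36.7696 = 123.2156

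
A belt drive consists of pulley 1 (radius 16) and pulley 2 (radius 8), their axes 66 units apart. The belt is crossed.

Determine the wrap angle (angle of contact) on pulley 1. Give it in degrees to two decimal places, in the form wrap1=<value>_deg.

wrap1=222.65_deg

crossed belt: β = asin((r1+r2)/C) = asin(24/66) = 21.3237°
wrap1 = wrap2 = π + 2β = 222.6474°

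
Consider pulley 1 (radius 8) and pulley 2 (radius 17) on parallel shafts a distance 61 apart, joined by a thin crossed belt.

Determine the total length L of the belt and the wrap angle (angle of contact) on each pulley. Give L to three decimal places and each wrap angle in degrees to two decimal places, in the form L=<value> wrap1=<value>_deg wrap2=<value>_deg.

crossed belt: β = asin((r1+r2)/C) = asin(25/61) = 24.1945°
wrap1 = wrap2 = π + 2β = 228.3891°
tangent length = C·cosβ = 55.6417
L = (r1+r2)·wrap + 2·C·cosβ = 25·3.9861 + 2·55.6417 = 210.9370

L=210.937 wrap1=228.39_deg wrap2=228.39_deg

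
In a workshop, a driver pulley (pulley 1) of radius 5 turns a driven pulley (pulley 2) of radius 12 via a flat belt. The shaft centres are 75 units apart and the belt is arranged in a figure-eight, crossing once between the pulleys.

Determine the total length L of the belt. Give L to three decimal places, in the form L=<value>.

L=207.277

crossed belt: β = asin((r1+r2)/C) = asin(17/75) = 13.1009°
wrap1 = wrap2 = π + 2β = 206.2018°
tangent length = C·cosβ = 73.0479
L = (r1+r2)·wrap + 2·C·cosβ = 17·3.5989 + 2·73.0479 = 207.2772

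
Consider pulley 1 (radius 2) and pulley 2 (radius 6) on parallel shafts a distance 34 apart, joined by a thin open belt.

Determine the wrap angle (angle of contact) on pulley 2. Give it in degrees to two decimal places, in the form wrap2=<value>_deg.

wrap2=193.51_deg

open belt: β = asin((r2−r1)/C) = asin(4/34) = 6.7563°
wrap1 = π − 2β = 166.4873°
wrap2 = π + 2β = 193.5127°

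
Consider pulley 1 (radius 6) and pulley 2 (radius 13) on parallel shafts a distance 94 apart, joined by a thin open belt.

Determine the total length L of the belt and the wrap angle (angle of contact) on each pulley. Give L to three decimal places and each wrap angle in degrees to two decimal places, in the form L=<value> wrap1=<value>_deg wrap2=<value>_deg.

L=248.212 wrap1=171.46_deg wrap2=188.54_deg

open belt: β = asin((r2−r1)/C) = asin(7/94) = 4.2707°
wrap1 = π − 2β = 171.4587°
wrap2 = π + 2β = 188.5413°
tangent length = C·cosβ = 93.7390
L = r1·wrap1 + r2·wrap2 + 2·C·cosβ = 6·2.9925 + 13·3.2907 + 2·93.7390 = 248.2118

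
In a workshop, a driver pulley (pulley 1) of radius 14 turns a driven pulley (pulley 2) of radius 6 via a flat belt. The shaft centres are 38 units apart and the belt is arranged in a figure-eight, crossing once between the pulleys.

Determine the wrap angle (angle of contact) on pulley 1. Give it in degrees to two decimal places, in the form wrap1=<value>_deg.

wrap1=243.51_deg

crossed belt: β = asin((r1+r2)/C) = asin(20/38) = 31.7569°
wrap1 = wrap2 = π + 2β = 243.5137°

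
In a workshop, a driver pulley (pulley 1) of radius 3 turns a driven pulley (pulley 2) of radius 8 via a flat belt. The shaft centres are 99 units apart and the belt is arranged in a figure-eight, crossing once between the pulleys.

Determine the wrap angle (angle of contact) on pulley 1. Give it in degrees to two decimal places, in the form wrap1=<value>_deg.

wrap1=192.76_deg

crossed belt: β = asin((r1+r2)/C) = asin(11/99) = 6.3794°
wrap1 = wrap2 = π + 2β = 192.7587°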